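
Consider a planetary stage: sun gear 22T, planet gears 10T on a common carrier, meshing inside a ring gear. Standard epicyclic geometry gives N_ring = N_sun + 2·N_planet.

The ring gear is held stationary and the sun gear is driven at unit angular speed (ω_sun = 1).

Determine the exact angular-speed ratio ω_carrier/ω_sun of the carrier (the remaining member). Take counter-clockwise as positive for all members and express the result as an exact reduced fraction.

N_ring = 22 + 2·10 = 42
22(ω_s−ω_c) = −42(ω_r−ω_c),  ω_r=0, ω_s=1
22(1−ω_c) = −42(0−ω_c)  ⇒  64ω_c = 22  ⇒  ω_c = 11/32
ω_c/ω_s = 11/32

11/32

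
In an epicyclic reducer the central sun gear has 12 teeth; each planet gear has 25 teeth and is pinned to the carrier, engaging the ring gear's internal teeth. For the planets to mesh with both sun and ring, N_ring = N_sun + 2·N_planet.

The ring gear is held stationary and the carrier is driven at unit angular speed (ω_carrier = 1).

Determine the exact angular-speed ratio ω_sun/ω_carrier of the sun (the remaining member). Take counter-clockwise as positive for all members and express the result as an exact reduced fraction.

N_ring = 12 + 2·25 = 62
12(ω_s−ω_c) = −62(ω_r−ω_c),  ω_r=0, ω_c=1
ω_s = 1 − (62/12)(0−1) = 37/6
ω_s/ω_c = 37/6

37/6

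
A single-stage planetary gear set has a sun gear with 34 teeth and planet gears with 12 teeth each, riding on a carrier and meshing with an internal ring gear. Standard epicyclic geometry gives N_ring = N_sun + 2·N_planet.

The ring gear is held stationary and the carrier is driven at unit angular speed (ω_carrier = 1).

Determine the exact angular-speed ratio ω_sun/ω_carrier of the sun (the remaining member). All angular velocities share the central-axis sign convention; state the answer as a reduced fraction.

46/17

N_ring = 34 + 2·12 = 58
34(ω_s−ω_c) = −58(ω_r−ω_c),  ω_r=0, ω_c=1
ω_s = 1 − (58/34)(0−1) = 46/17
ω_s/ω_c = 46/17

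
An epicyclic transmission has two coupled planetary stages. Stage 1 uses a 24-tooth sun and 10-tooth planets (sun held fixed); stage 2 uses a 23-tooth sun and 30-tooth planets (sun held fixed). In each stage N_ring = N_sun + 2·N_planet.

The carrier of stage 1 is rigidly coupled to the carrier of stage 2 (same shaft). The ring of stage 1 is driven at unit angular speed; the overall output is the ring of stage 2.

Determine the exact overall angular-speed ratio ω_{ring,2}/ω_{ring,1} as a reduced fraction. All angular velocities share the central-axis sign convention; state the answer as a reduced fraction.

1166/1411

Stage 1: N_ring = 24 + 2·10 = 44
Stage 1: 24(ω_s−ω_c) = −44(ω_r−ω_c),  ω_s=0, ω_r=1
Stage 1: 24(0−ω_c) = −44(1−ω_c)  ⇒  68ω_c = 44  ⇒  ω_c = 11/17
  ⇒ ω_c¹/ω_r¹ = 11/17
Stage 2: N_ring = 23 + 2·30 = 83
Stage 2: 23(ω_s−ω_c) = −83(ω_r−ω_c),  ω_s=0, ω_c=1
Stage 2: ω_r = 1 − (23/83)(0−1) = 106/83
  ⇒ ω_r²/ω_c² = 106/83
Coupling ω_c² = ω_c¹ ⇒ overall = 11/17 × 106/83 = 1166/1411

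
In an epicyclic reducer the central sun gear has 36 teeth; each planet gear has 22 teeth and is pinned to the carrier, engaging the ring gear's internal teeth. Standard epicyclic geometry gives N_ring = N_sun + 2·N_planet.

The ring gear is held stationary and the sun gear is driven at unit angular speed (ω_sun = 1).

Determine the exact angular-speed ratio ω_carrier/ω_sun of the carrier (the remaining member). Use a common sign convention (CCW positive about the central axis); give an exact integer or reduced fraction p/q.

N_ring = 36 + 2·22 = 80
36(ω_s−ω_c) = −80(ω_r−ω_c),  ω_r=0, ω_s=1
36(1−ω_c) = −80(0−ω_c)  ⇒  116ω_c = 36  ⇒  ω_c = 9/29
ω_c/ω_s = 9/29

9/29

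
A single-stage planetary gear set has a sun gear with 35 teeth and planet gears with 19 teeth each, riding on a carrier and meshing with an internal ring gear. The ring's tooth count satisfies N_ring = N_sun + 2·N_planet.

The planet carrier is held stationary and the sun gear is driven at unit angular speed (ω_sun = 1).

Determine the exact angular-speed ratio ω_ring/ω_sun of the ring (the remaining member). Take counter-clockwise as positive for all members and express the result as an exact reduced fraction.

-35/73

N_ring = 35 + 2·19 = 73
35(ω_s−ω_c) = −73(ω_r−ω_c),  ω_c=0, ω_s=1
ω_r = 0 − (35/73)(1−0) = -35/73
ω_r/ω_s = -35/73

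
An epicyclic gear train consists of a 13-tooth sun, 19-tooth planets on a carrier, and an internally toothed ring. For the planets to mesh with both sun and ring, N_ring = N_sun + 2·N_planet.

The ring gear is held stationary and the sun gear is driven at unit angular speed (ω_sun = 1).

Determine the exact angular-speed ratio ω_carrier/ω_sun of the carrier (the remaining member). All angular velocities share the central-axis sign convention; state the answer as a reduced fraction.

13/64

N_ring = 13 + 2·19 = 51
13(ω_s−ω_c) = −51(ω_r−ω_c),  ω_r=0, ω_s=1
13(1−ω_c) = −51(0−ω_c)  ⇒  64ω_c = 13  ⇒  ω_c = 13/64
ω_c/ω_s = 13/64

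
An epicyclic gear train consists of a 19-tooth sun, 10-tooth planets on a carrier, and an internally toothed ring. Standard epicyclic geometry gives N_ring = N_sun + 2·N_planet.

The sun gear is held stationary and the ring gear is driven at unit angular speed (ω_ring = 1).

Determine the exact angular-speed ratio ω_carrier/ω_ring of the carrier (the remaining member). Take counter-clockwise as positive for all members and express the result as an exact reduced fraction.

39/58

N_ring = 19 + 2·10 = 39
19(ω_s−ω_c) = −39(ω_r−ω_c),  ω_s=0, ω_r=1
19(0−ω_c) = −39(1−ω_c)  ⇒  58ω_c = 39  ⇒  ω_c = 39/58
ω_c/ω_r = 39/58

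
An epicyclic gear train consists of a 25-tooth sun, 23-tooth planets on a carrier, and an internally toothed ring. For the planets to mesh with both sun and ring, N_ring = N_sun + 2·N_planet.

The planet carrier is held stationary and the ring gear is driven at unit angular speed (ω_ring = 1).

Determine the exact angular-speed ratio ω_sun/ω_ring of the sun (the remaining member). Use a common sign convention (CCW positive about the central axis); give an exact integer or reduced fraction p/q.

N_ring = 25 + 2·23 = 71
25(ω_s−ω_c) = −71(ω_r−ω_c),  ω_c=0, ω_r=1
ω_s = 0 − (71/25)(1−0) = -71/25
ω_s/ω_r = -71/25

-71/25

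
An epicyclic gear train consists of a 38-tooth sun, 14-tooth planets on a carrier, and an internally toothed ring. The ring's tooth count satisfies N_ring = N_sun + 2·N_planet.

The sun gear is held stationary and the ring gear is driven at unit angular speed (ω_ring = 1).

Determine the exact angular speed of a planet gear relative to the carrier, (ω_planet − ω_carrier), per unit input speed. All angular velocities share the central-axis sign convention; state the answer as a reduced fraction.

N_ring = 38 + 2·14 = 66
38(ω_s−ω_c) = −66(ω_r−ω_c),  ω_s=0, ω_r=1
38(0−ω_c) = −66(1−ω_c)  ⇒  104ω_c = 66  ⇒  ω_c = 33/52
sun–planet: 38·(0−33/52) = −14·(ω_p−ω_c)  ⇒  ω_p−ω_c = −(38/14)·(-33/52) = 627/364

627/364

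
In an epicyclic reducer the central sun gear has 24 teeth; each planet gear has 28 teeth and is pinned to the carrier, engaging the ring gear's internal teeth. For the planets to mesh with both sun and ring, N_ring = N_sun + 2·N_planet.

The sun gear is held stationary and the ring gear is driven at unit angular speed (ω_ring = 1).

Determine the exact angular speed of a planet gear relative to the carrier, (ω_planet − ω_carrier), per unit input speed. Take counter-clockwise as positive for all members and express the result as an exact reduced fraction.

N_ring = 24 + 2·28 = 80
24(ω_s−ω_c) = −80(ω_r−ω_c),  ω_s=0, ω_r=1
24(0−ω_c) = −80(1−ω_c)  ⇒  104ω_c = 80  ⇒  ω_c = 10/13
sun–planet: 24·(0−10/13) = −28·(ω_p−ω_c)  ⇒  ω_p−ω_c = −(24/28)·(-10/13) = 60/91

60/91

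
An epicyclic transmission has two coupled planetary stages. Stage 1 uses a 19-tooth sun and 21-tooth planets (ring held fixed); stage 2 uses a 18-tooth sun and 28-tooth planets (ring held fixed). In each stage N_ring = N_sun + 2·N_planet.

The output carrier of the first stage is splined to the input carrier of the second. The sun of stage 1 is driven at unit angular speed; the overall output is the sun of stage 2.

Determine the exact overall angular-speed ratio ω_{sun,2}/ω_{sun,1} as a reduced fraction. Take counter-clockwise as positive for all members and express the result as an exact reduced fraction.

437/360

Stage 1: N_ring = 19 + 2·21 = 61
Stage 1: 19(ω_s−ω_c) = −61(ω_r−ω_c),  ω_r=0, ω_s=1
Stage 1: 19(1−ω_c) = −61(0−ω_c)  ⇒  80ω_c = 19  ⇒  ω_c = 19/80
  ⇒ ω_c¹/ω_s¹ = 19/80
Stage 2: N_ring = 18 + 2·28 = 74
Stage 2: 18(ω_s−ω_c) = −74(ω_r−ω_c),  ω_r=0, ω_c=1
Stage 2: ω_s = 1 − (74/18)(0−1) = 46/9
  ⇒ ω_s²/ω_c² = 46/9
Coupling ω_c² = ω_c¹ ⇒ overall = 19/80 × 46/9 = 437/360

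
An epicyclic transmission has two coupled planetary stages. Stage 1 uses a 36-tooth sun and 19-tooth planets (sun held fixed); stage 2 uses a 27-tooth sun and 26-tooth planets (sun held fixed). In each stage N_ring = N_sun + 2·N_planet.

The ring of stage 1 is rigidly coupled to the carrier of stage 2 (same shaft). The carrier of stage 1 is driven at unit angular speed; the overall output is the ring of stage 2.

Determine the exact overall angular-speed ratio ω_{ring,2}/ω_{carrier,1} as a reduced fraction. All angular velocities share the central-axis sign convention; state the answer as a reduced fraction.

Stage 1: N_ring = 36 + 2·19 = 74
Stage 1: 36(ω_s−ω_c) = −74(ω_r−ω_c),  ω_s=0, ω_c=1
Stage 1: ω_r = 1 − (36/74)(0−1) = 55/37
  ⇒ ω_r¹/ω_c¹ = 55/37
Stage 2: N_ring = 27 + 2·26 = 79
Stage 2: 27(ω_s−ω_c) = −79(ω_r−ω_c),  ω_s=0, ω_c=1
Stage 2: ω_r = 1 − (27/79)(0−1) = 106/79
  ⇒ ω_r²/ω_c² = 106/79
Coupling ω_c² = ω_r¹ ⇒ overall = 55/37 × 106/79 = 5830/2923

5830/2923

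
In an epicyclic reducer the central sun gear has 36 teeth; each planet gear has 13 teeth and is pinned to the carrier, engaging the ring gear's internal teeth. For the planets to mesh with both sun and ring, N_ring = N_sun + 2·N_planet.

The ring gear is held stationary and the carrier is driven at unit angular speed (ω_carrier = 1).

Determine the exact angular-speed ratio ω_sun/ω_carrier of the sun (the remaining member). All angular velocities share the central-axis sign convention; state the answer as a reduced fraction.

N_ring = 36 + 2·13 = 62
36(ω_s−ω_c) = −62(ω_r−ω_c),  ω_r=0, ω_c=1
ω_s = 1 − (62/36)(0−1) = 49/18
ω_s/ω_c = 49/18

49/18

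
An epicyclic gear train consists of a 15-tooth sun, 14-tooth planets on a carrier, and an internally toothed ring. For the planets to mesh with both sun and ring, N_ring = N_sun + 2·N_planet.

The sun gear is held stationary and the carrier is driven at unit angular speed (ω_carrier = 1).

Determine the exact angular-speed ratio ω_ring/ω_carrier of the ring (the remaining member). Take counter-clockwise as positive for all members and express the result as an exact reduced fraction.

58/43

N_ring = 15 + 2·14 = 43
15(ω_s−ω_c) = −43(ω_r−ω_c),  ω_s=0, ω_c=1
ω_r = 1 − (15/43)(0−1) = 58/43
ω_r/ω_c = 58/43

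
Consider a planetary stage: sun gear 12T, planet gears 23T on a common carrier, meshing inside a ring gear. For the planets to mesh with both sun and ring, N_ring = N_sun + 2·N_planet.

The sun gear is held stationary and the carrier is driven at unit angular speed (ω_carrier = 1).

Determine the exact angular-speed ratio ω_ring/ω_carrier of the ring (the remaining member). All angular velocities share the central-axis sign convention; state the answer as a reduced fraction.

35/29

N_ring = 12 + 2·23 = 58
12(ω_s−ω_c) = −58(ω_r−ω_c),  ω_s=0, ω_c=1
ω_r = 1 − (12/58)(0−1) = 35/29
ω_r/ω_c = 35/29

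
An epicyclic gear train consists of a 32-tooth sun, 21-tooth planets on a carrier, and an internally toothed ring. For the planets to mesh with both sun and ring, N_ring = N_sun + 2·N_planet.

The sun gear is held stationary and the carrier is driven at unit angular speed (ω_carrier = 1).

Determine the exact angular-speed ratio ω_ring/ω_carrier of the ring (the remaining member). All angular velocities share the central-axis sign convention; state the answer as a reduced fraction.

N_ring = 32 + 2·21 = 74
32(ω_s−ω_c) = −74(ω_r−ω_c),  ω_s=0, ω_c=1
ω_r = 1 − (32/74)(0−1) = 53/37
ω_r/ω_c = 53/37

53/37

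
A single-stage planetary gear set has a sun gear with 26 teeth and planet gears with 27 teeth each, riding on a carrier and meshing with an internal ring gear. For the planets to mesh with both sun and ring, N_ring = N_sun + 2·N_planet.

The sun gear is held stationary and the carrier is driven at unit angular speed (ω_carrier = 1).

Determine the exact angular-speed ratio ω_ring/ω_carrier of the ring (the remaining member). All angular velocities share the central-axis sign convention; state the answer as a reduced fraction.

53/40

N_ring = 26 + 2·27 = 80
26(ω_s−ω_c) = −80(ω_r−ω_c),  ω_s=0, ω_c=1
ω_r = 1 − (26/80)(0−1) = 53/40
ω_r/ω_c = 53/40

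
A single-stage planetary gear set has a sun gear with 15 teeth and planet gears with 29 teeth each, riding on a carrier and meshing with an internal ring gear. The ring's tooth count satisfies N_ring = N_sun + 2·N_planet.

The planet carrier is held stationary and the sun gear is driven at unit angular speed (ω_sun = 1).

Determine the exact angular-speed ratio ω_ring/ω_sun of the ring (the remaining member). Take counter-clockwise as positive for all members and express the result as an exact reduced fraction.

N_ring = 15 + 2·29 = 73
15(ω_s−ω_c) = −73(ω_r−ω_c),  ω_c=0, ω_s=1
ω_r = 0 − (15/73)(1−0) = -15/73
ω_r/ω_s = -15/73

-15/73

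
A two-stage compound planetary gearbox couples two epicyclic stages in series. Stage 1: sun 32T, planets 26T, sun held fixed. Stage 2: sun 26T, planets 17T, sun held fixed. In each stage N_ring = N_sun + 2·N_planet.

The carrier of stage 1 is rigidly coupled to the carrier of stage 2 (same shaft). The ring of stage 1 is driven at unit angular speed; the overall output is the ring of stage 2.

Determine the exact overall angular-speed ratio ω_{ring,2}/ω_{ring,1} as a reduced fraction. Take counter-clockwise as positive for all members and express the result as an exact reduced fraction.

Stage 1: N_ring = 32 + 2·26 = 84
Stage 1: 32(ω_s−ω_c) = −84(ω_r−ω_c),  ω_s=0, ω_r=1
Stage 1: 32(0−ω_c) = −84(1−ω_c)  ⇒  116ω_c = 84  ⇒  ω_c = 21/29
  ⇒ ω_c¹/ω_r¹ = 21/29
Stage 2: N_ring = 26 + 2·17 = 60
Stage 2: 26(ω_s−ω_c) = −60(ω_r−ω_c),  ω_s=0, ω_c=1
Stage 2: ω_r = 1 − (26/60)(0−1) = 43/30
  ⇒ ω_r²/ω_c² = 43/30
Coupling ω_c² = ω_c¹ ⇒ overall = 21/29 × 43/30 = 301/290

301/290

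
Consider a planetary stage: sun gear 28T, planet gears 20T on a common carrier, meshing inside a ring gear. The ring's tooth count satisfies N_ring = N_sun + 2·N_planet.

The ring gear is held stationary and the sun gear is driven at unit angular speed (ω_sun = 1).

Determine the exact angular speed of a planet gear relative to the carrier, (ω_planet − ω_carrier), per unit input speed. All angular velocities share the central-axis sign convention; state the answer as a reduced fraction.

N_ring = 28 + 2·20 = 68
28(ω_s−ω_c) = −68(ω_r−ω_c),  ω_r=0, ω_s=1
28(1−ω_c) = −68(0−ω_c)  ⇒  96ω_c = 28  ⇒  ω_c = 7/24
sun–planet: 28·(1−7/24) = −20·(ω_p−ω_c)  ⇒  ω_p−ω_c = −(28/20)·(17/24) = -119/120

-119/120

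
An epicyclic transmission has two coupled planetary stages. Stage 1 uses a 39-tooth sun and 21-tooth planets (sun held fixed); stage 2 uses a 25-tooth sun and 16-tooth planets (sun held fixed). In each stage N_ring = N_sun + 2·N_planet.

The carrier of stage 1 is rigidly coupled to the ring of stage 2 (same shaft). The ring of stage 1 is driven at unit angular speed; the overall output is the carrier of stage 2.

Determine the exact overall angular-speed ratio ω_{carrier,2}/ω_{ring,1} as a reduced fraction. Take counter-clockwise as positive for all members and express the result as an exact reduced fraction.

1539/3280

Stage 1: N_ring = 39 + 2·21 = 81
Stage 1: 39(ω_s−ω_c) = −81(ω_r−ω_c),  ω_s=0, ω_r=1
Stage 1: 39(0−ω_c) = −81(1−ω_c)  ⇒  120ω_c = 81  ⇒  ω_c = 27/40
  ⇒ ω_c¹/ω_r¹ = 27/40
Stage 2: N_ring = 25 + 2·16 = 57
Stage 2: 25(ω_s−ω_c) = −57(ω_r−ω_c),  ω_s=0, ω_r=1
Stage 2: 25(0−ω_c) = −57(1−ω_c)  ⇒  82ω_c = 57  ⇒  ω_c = 57/82
  ⇒ ω_c²/ω_r² = 57/82
Coupling ω_r² = ω_c¹ ⇒ overall = 27/40 × 57/82 = 1539/3280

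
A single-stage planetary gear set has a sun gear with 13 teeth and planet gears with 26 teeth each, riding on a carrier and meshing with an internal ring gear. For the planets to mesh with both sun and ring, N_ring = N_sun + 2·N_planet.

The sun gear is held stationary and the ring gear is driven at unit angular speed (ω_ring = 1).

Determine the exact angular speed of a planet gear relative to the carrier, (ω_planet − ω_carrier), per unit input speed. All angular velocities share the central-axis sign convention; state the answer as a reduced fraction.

N_ring = 13 + 2·26 = 65
13(ω_s−ω_c) = −65(ω_r−ω_c),  ω_s=0, ω_r=1
13(0−ω_c) = −65(1−ω_c)  ⇒  78ω_c = 65  ⇒  ω_c = 5/6
sun–planet: 13·(0−5/6) = −26·(ω_p−ω_c)  ⇒  ω_p−ω_c = −(13/26)·(-5/6) = 5/12

5/12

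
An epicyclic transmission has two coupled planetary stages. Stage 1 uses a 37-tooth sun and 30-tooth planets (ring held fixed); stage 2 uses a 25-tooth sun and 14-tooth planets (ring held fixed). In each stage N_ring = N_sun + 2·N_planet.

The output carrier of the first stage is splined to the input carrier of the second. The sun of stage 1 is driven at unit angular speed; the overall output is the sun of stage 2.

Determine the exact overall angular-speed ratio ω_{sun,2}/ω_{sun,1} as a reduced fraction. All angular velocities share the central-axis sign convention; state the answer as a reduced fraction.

Stage 1: N_ring = 37 + 2·30 = 97
Stage 1: 37(ω_s−ω_c) = −97(ω_r−ω_c),  ω_r=0, ω_s=1
Stage 1: 37(1−ω_c) = −97(0−ω_c)  ⇒  134ω_c = 37  ⇒  ω_c = 37/134
  ⇒ ω_c¹/ω_s¹ = 37/134
Stage 2: N_ring = 25 + 2·14 = 53
Stage 2: 25(ω_s−ω_c) = −53(ω_r−ω_c),  ω_r=0, ω_c=1
Stage 2: ω_s = 1 − (53/25)(0−1) = 78/25
  ⇒ ω_s²/ω_c² = 78/25
Coupling ω_c² = ω_c¹ ⇒ overall = 37/134 × 78/25 = 1443/1675

1443/1675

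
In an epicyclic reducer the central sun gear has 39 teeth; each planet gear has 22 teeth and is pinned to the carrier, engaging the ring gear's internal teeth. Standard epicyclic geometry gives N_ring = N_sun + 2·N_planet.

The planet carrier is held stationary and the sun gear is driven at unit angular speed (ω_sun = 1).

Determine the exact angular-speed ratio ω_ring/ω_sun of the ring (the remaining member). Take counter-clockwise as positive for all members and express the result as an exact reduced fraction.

N_ring = 39 + 2·22 = 83
39(ω_s−ω_c) = −83(ω_r−ω_c),  ω_c=0, ω_s=1
ω_r = 0 − (39/83)(1−0) = -39/83
ω_r/ω_s = -39/83

-39/83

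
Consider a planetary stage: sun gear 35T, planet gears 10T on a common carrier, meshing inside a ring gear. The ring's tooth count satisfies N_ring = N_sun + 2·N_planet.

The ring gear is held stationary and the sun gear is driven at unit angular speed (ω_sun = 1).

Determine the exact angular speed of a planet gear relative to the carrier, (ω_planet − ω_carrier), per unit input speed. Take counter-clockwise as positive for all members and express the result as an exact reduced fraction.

N_ring = 35 + 2·10 = 55
35(ω_s−ω_c) = −55(ω_r−ω_c),  ω_r=0, ω_s=1
35(1−ω_c) = −55(0−ω_c)  ⇒  90ω_c = 35  ⇒  ω_c = 7/18
sun–planet: 35·(1−7/18) = −10·(ω_p−ω_c)  ⇒  ω_p−ω_c = −(35/10)·(11/18) = -77/36

-77/36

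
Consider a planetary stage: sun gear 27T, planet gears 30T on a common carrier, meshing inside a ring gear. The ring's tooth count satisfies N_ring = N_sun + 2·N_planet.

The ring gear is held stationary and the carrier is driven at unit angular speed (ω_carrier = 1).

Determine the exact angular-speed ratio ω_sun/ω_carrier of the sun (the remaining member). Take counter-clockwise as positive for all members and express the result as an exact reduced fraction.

38/9

N_ring = 27 + 2·30 = 87
27(ω_s−ω_c) = −87(ω_r−ω_c),  ω_r=0, ω_c=1
ω_s = 1 − (87/27)(0−1) = 38/9
ω_s/ω_c = 38/9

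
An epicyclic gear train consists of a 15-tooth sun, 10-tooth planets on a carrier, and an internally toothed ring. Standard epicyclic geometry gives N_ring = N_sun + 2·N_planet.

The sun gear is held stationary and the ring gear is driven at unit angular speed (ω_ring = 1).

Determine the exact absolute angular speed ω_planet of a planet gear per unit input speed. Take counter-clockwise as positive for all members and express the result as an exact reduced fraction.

7/4

N_ring = 15 + 2·10 = 35
15(ω_s−ω_c) = −35(ω_r−ω_c),  ω_s=0, ω_r=1
15(0−ω_c) = −35(1−ω_c)  ⇒  50ω_c = 35  ⇒  ω_c = 7/10
sun–planet: 15·(0−7/10) = −10·(ω_p−ω_c)  ⇒  ω_p−ω_c = −(15/10)·(-7/10) = 21/20
ω_p = 7/10 + 21/20 = 7/4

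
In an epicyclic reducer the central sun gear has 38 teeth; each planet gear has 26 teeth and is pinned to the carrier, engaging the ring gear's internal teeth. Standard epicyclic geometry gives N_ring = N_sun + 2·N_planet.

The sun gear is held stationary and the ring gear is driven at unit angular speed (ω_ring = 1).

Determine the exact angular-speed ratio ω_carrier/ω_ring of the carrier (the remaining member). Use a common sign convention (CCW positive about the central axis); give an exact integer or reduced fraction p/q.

N_ring = 38 + 2·26 = 90
38(ω_s−ω_c) = −90(ω_r−ω_c),  ω_s=0, ω_r=1
38(0−ω_c) = −90(1−ω_c)  ⇒  128ω_c = 90  ⇒  ω_c = 45/64
ω_c/ω_r = 45/64

45/64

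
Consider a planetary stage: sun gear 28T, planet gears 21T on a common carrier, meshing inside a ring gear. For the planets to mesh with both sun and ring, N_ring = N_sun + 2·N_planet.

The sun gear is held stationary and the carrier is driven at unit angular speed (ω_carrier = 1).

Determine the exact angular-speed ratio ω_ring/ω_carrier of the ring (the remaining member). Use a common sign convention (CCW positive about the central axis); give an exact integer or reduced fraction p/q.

7/5

N_ring = 28 + 2·21 = 70
28(ω_s−ω_c) = −70(ω_r−ω_c),  ω_s=0, ω_c=1
ω_r = 1 − (28/70)(0−1) = 7/5
ω_r/ω_c = 7/5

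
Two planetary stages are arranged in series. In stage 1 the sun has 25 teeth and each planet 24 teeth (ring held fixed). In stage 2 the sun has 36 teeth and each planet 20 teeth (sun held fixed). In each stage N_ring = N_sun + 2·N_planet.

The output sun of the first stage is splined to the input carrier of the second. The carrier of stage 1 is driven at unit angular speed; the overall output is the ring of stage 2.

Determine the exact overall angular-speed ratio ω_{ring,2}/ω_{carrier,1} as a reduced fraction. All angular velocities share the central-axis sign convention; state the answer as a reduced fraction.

Stage 1: N_ring = 25 + 2·24 = 73
Stage 1: 25(ω_s−ω_c) = −73(ω_r−ω_c),  ω_r=0, ω_c=1
Stage 1: ω_s = 1 − (73/25)(0−1) = 98/25
  ⇒ ω_s¹/ω_c¹ = 98/25
Stage 2: N_ring = 36 + 2·20 = 76
Stage 2: 36(ω_s−ω_c) = −76(ω_r−ω_c),  ω_s=0, ω_c=1
Stage 2: ω_r = 1 − (36/76)(0−1) = 28/19
  ⇒ ω_r²/ω_c² = 28/19
Coupling ω_c² = ω_s¹ ⇒ overall = 98/25 × 28/19 = 2744/475

2744/475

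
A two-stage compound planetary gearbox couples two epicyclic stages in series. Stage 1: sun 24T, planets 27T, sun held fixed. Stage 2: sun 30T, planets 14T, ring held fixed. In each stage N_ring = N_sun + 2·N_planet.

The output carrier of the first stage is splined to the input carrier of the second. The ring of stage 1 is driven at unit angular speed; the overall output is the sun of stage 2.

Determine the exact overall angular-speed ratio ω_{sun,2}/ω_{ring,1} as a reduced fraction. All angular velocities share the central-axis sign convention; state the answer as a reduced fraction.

Stage 1: N_ring = 24 + 2·27 = 78
Stage 1: 24(ω_s−ω_c) = −78(ω_r−ω_c),  ω_s=0, ω_r=1
Stage 1: 24(0−ω_c) = −78(1−ω_c)  ⇒  102ω_c = 78  ⇒  ω_c = 13/17
  ⇒ ω_c¹/ω_r¹ = 13/17
Stage 2: N_ring = 30 + 2·14 = 58
Stage 2: 30(ω_s−ω_c) = −58(ω_r−ω_c),  ω_r=0, ω_c=1
Stage 2: ω_s = 1 − (58/30)(0−1) = 44/15
  ⇒ ω_s²/ω_c² = 44/15
Coupling ω_c² = ω_c¹ ⇒ overall = 13/17 × 44/15 = 572/255

572/255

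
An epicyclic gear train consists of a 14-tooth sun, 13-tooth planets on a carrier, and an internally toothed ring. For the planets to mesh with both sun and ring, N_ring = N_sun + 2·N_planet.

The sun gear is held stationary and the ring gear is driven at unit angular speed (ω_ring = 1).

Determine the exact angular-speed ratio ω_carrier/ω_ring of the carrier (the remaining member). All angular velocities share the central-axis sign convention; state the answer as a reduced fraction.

20/27

N_ring = 14 + 2·13 = 40
14(ω_s−ω_c) = −40(ω_r−ω_c),  ω_s=0, ω_r=1
14(0−ω_c) = −40(1−ω_c)  ⇒  54ω_c = 40  ⇒  ω_c = 20/27
ω_c/ω_r = 20/27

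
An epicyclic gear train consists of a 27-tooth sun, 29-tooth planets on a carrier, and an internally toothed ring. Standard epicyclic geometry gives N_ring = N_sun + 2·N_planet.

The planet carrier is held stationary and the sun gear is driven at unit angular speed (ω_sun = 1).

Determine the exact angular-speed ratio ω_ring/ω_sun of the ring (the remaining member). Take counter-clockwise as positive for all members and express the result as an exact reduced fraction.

-27/85

N_ring = 27 + 2·29 = 85
27(ω_s−ω_c) = −85(ω_r−ω_c),  ω_c=0, ω_s=1
ω_r = 0 − (27/85)(1−0) = -27/85
ω_r/ω_s = -27/85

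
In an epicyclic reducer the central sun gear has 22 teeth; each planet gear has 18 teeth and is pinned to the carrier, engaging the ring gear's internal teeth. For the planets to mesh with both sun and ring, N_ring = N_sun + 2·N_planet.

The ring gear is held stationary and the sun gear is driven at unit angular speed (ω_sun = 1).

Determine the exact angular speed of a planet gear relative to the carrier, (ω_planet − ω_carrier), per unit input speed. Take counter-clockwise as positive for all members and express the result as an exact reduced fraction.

-319/360

N_ring = 22 + 2·18 = 58
22(ω_s−ω_c) = −58(ω_r−ω_c),  ω_r=0, ω_s=1
22(1−ω_c) = −58(0−ω_c)  ⇒  80ω_c = 22  ⇒  ω_c = 11/40
sun–planet: 22·(1−11/40) = −18·(ω_p−ω_c)  ⇒  ω_p−ω_c = −(22/18)·(29/40) = -319/360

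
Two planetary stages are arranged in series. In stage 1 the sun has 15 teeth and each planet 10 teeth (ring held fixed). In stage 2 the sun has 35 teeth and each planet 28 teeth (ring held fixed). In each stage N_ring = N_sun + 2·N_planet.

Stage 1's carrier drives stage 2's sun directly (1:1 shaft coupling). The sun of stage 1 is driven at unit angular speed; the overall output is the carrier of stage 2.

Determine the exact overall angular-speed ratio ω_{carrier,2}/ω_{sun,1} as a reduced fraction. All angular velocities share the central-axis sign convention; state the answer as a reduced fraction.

Stage 1: N_ring = 15 + 2·10 = 35
Stage 1: 15(ω_s−ω_c) = −35(ω_r−ω_c),  ω_r=0, ω_s=1
Stage 1: 15(1−ω_c) = −35(0−ω_c)  ⇒  50ω_c = 15  ⇒  ω_c = 3/10
  ⇒ ω_c¹/ω_s¹ = 3/10
Stage 2: N_ring = 35 + 2·28 = 91
Stage 2: 35(ω_s−ω_c) = −91(ω_r−ω_c),  ω_r=0, ω_s=1
Stage 2: 35(1−ω_c) = −91(0−ω_c)  ⇒  126ω_c = 35  ⇒  ω_c = 5/18
  ⇒ ω_c²/ω_s² = 5/18
Coupling ω_s² = ω_c¹ ⇒ overall = 3/10 × 5/18 = 1/12

1/12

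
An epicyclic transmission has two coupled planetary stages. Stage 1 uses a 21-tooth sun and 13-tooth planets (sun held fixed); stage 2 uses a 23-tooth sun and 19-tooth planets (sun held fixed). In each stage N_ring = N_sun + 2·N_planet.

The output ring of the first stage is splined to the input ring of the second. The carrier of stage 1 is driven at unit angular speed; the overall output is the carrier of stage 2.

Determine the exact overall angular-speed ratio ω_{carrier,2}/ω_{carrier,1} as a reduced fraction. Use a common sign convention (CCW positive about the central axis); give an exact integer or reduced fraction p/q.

Stage 1: N_ring = 21 + 2·13 = 47
Stage 1: 21(ω_s−ω_c) = −47(ω_r−ω_c),  ω_s=0, ω_c=1
Stage 1: ω_r = 1 − (21/47)(0−1) = 68/47
  ⇒ ω_r¹/ω_c¹ = 68/47
Stage 2: N_ring = 23 + 2·19 = 61
Stage 2: 23(ω_s−ω_c) = −61(ω_r−ω_c),  ω_s=0, ω_r=1
Stage 2: 23(0−ω_c) = −61(1−ω_c)  ⇒  84ω_c = 61  ⇒  ω_c = 61/84
  ⇒ ω_c²/ω_r² = 61/84
Coupling ω_r² = ω_r¹ ⇒ overall = 68/47 × 61/84 = 1037/987

1037/987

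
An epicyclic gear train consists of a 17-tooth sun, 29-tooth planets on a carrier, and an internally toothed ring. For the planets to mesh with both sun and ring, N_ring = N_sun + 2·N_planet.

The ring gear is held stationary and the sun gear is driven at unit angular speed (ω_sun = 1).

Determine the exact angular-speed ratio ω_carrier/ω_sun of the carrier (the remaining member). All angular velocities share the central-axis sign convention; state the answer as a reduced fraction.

17/92

N_ring = 17 + 2·29 = 75
17(ω_s−ω_c) = −75(ω_r−ω_c),  ω_r=0, ω_s=1
17(1−ω_c) = −75(0−ω_c)  ⇒  92ω_c = 17  ⇒  ω_c = 17/92
ω_c/ω_s = 17/92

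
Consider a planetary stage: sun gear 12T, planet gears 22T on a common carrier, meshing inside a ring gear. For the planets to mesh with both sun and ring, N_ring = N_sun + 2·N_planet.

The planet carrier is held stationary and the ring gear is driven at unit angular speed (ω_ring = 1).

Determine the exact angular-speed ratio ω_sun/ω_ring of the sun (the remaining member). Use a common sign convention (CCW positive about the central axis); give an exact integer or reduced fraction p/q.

N_ring = 12 + 2·22 = 56
12(ω_s−ω_c) = −56(ω_r−ω_c),  ω_c=0, ω_r=1
ω_s = 0 − (56/12)(1−0) = -14/3
ω_s/ω_r = -14/3

-14/3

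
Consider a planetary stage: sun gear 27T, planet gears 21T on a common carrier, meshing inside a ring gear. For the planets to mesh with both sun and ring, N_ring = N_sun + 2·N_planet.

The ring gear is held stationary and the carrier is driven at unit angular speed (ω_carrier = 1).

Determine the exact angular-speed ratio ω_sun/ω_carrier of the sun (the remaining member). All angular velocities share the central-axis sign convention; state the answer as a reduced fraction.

32/9

N_ring = 27 + 2·21 = 69
27(ω_s−ω_c) = −69(ω_r−ω_c),  ω_r=0, ω_c=1
ω_s = 1 − (69/27)(0−1) = 32/9
ω_s/ω_c = 32/9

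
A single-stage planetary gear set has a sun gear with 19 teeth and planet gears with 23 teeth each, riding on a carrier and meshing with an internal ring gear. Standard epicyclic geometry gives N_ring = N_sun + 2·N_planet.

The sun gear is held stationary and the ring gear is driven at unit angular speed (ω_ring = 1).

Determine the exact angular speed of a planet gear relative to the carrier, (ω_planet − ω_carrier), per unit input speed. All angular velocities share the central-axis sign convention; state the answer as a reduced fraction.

1235/1932

N_ring = 19 + 2·23 = 65
19(ω_s−ω_c) = −65(ω_r−ω_c),  ω_s=0, ω_r=1
19(0−ω_c) = −65(1−ω_c)  ⇒  84ω_c = 65  ⇒  ω_c = 65/84
sun–planet: 19·(0−65/84) = −23·(ω_p−ω_c)  ⇒  ω_p−ω_c = −(19/23)·(-65/84) = 1235/1932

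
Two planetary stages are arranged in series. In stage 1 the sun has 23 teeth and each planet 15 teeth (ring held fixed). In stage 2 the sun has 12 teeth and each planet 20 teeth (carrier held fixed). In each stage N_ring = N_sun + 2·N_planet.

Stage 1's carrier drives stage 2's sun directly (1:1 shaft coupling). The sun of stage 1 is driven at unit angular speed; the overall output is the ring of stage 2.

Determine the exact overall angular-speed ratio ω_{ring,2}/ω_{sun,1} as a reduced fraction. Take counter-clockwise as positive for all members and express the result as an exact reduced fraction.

-69/988

Stage 1: N_ring = 23 + 2·15 = 53
Stage 1: 23(ω_s−ω_c) = −53(ω_r−ω_c),  ω_r=0, ω_s=1
Stage 1: 23(1−ω_c) = −53(0−ω_c)  ⇒  76ω_c = 23  ⇒  ω_c = 23/76
  ⇒ ω_c¹/ω_s¹ = 23/76
Stage 2: N_ring = 12 + 2·20 = 52
Stage 2: 12(ω_s−ω_c) = −52(ω_r−ω_c),  ω_c=0, ω_s=1
Stage 2: ω_r = 0 − (12/52)(1−0) = -3/13
  ⇒ ω_r²/ω_s² = -3/13
Coupling ω_s² = ω_c¹ ⇒ overall = 23/76 × -3/13 = -69/988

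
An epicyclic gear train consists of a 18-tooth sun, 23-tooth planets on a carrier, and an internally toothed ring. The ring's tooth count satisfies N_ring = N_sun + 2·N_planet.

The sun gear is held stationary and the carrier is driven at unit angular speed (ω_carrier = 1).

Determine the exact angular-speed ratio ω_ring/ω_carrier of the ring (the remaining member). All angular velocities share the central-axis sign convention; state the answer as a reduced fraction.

N_ring = 18 + 2·23 = 64
18(ω_s−ω_c) = −64(ω_r−ω_c),  ω_s=0, ω_c=1
ω_r = 1 − (18/64)(0−1) = 41/32
ω_r/ω_c = 41/32

41/32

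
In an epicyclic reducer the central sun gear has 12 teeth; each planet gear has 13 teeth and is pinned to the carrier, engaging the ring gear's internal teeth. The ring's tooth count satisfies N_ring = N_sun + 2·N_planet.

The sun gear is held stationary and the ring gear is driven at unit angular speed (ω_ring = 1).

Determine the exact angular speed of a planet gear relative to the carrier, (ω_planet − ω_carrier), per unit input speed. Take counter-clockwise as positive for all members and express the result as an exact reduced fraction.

228/325

N_ring = 12 + 2·13 = 38
12(ω_s−ω_c) = −38(ω_r−ω_c),  ω_s=0, ω_r=1
12(0−ω_c) = −38(1−ω_c)  ⇒  50ω_c = 38  ⇒  ω_c = 19/25
sun–planet: 12·(0−19/25) = −13·(ω_p−ω_c)  ⇒  ω_p−ω_c = −(12/13)·(-19/25) = 228/325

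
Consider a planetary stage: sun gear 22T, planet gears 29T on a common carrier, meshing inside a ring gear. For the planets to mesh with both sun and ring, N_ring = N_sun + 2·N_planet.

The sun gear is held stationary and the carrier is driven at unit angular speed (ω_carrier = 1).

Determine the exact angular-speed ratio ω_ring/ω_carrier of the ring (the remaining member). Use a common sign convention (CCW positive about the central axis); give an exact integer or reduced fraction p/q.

N_ring = 22 + 2·29 = 80
22(ω_s−ω_c) = −80(ω_r−ω_c),  ω_s=0, ω_c=1
ω_r = 1 − (22/80)(0−1) = 51/40
ω_r/ω_c = 51/40

51/40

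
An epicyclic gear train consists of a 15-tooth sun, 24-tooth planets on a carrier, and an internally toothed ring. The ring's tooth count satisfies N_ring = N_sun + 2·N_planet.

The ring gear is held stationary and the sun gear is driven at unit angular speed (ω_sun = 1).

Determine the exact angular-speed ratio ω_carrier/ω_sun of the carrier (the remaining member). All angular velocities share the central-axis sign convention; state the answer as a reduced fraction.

5/26

N_ring = 15 + 2·24 = 63
15(ω_s−ω_c) = −63(ω_r−ω_c),  ω_r=0, ω_s=1
15(1−ω_c) = −63(0−ω_c)  ⇒  78ω_c = 15  ⇒  ω_c = 5/26
ω_c/ω_s = 5/26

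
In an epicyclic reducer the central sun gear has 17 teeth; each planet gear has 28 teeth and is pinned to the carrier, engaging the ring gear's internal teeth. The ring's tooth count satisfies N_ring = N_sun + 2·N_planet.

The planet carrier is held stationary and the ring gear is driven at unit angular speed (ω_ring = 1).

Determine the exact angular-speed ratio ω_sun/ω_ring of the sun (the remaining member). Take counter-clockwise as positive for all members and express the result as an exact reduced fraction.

-73/17

N_ring = 17 + 2·28 = 73
17(ω_s−ω_c) = −73(ω_r−ω_c),  ω_c=0, ω_r=1
ω_s = 0 − (73/17)(1−0) = -73/17
ω_s/ω_r = -73/17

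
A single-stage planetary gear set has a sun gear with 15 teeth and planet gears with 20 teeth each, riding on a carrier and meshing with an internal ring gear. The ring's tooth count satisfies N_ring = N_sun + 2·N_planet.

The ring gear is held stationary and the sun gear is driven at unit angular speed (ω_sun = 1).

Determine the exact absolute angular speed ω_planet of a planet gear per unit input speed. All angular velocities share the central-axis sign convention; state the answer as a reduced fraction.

N_ring = 15 + 2·20 = 55
15(ω_s−ω_c) = −55(ω_r−ω_c),  ω_r=0, ω_s=1
15(1−ω_c) = −55(0−ω_c)  ⇒  70ω_c = 15  ⇒  ω_c = 3/14
sun–planet: 15·(1−3/14) = −20·(ω_p−ω_c)  ⇒  ω_p−ω_c = −(15/20)·(11/14) = -33/56
ω_p = 3/14 − 33/56 = -3/8

-3/8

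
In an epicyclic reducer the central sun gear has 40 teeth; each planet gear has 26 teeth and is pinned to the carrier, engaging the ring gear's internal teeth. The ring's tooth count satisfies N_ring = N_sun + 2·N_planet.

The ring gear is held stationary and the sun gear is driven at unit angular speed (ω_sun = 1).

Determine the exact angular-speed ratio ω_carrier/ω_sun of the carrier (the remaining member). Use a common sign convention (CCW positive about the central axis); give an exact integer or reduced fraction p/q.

N_ring = 40 + 2·26 = 92
40(ω_s−ω_c) = −92(ω_r−ω_c),  ω_r=0, ω_s=1
40(1−ω_c) = −92(0−ω_c)  ⇒  132ω_c = 40  ⇒  ω_c = 10/33
ω_c/ω_s = 10/33

10/33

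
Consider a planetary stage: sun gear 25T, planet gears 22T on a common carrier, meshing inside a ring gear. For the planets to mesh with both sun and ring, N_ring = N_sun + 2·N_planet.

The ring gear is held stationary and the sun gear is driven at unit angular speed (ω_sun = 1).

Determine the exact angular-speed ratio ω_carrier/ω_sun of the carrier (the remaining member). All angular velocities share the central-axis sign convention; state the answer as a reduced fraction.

25/94

N_ring = 25 + 2·22 = 69
25(ω_s−ω_c) = −69(ω_r−ω_c),  ω_r=0, ω_s=1
25(1−ω_c) = −69(0−ω_c)  ⇒  94ω_c = 25  ⇒  ω_c = 25/94
ω_c/ω_s = 25/94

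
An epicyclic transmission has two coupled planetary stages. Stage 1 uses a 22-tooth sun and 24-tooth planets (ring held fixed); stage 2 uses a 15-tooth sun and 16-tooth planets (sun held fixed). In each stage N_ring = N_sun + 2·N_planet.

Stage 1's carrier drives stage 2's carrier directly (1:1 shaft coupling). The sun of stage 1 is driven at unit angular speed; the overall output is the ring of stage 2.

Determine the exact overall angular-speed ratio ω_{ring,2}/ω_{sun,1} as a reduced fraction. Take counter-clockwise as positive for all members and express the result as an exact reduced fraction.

Stage 1: N_ring = 22 + 2·24 = 70
Stage 1: 22(ω_s−ω_c) = −70(ω_r−ω_c),  ω_r=0, ω_s=1
Stage 1: 22(1−ω_c) = −70(0−ω_c)  ⇒  92ω_c = 22  ⇒  ω_c = 11/46
  ⇒ ω_c¹/ω_s¹ = 11/46
Stage 2: N_ring = 15 + 2·16 = 47
Stage 2: 15(ω_s−ω_c) = −47(ω_r−ω_c),  ω_s=0, ω_c=1
Stage 2: ω_r = 1 − (15/47)(0−1) = 62/47
  ⇒ ω_r²/ω_c² = 62/47
Coupling ω_c² = ω_c¹ ⇒ overall = 11/46 × 62/47 = 341/1081

341/1081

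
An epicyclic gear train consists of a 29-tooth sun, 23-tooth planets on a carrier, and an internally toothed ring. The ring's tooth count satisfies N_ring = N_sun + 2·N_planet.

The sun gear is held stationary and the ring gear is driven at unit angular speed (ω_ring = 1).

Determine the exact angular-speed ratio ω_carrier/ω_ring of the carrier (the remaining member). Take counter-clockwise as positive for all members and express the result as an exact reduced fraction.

N_ring = 29 + 2·23 = 75
29(ω_s−ω_c) = −75(ω_r−ω_c),  ω_s=0, ω_r=1
29(0−ω_c) = −75(1−ω_c)  ⇒  104ω_c = 75  ⇒  ω_c = 75/104
ω_c/ω_r = 75/104

75/104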